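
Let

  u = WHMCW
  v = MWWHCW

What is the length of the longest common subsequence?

Match W (u #1, v #3) → H (u #2, v #4) → C (u #4, v #5) → W (u #5, v #6) — 4 characters in the same relative order in both, and the DP table's final entry dp[5][6] is also 4, so no common subsequence is longer.

4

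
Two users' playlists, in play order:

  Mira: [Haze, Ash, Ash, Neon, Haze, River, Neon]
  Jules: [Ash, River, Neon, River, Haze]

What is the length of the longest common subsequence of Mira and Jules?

One common subsequence of length 3: Ash (Mira #2, Jules #1); then Neon (Mira #4, Jules #3); then Haze (Mira #5, Jules #5). Since dp[7][5] = 3, nothing longer is possible.

3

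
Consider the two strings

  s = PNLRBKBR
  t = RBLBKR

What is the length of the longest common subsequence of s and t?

4

Pick L [3,3], then B [5,4], then K [6,5], then R [8,6]; all 4 characters appear in both, in order. Since dp[8][6] = 4, nothing longer is possible.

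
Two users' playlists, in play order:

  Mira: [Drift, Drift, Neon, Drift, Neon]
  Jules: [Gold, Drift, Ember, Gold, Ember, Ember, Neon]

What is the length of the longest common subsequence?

Taking Drift (Mira #1, Jules #2), Neon (Mira #5, Jules #7) gives a common subsequence of length 2. dp[5][7] = 2 confirms this is the maximum.

2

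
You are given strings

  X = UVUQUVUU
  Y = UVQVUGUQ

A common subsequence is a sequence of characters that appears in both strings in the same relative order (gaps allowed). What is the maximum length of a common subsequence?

6

Pick U [1,1], V [2,2], Q [4,3], V [6,4], U [7,5], U [8,7]; all 6 characters appear in both, in order. dp[8][8] = 6 confirms this is the maximum.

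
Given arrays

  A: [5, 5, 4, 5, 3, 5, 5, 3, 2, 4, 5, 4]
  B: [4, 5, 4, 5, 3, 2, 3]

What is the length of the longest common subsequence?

Taking 5 [2,2]; then 4 [3,3]; then 5 [4,4]; then 3 [5,5]; then 3 [8,7] gives a common subsequence of length 5. dp[12][7] = 5 confirms this is the maximum.

5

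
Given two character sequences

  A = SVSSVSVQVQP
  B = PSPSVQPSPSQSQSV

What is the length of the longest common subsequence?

Taking S at A[1]=B[4], then V at A[2]=B[5], then S at A[3]=B[8], then S at A[4]=B[10], then S at A[6]=B[12], then Q at A[8]=B[13], then V at A[9]=B[15] gives a common subsequence of length 7. The LCS DP gives dp[11][15] = 7, so this is optimal.

7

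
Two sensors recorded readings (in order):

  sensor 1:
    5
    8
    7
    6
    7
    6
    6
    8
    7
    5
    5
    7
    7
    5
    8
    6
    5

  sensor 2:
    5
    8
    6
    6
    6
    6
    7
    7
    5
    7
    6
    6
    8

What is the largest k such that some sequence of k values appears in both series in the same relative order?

Pick 5 [1,1], then 8 [2,2], then 6 [4,4], then 6 [6,5], then 6 [7,6], then 7 [9,8], then 5 [11,9], then 7 [12,10], then 8 [15,13]; all 9 values appear in both, in order, and the DP table's final entry dp[17][13] is also 9, so no common subsequence is longer.

9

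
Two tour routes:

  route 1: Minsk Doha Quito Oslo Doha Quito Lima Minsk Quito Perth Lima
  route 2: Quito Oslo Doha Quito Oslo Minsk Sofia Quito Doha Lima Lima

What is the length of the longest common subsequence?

One common subsequence of length 7: Quito (route 1 #3, route 2 #1); then Oslo (route 1 #4, route 2 #2); then Doha (route 1 #5, route 2 #3); then Quito (route 1 #6, route 2 #4); then Minsk (route 1 #8, route 2 #6); then Quito (route 1 #9, route 2 #8); then Lima (route 1 #11, route 2 #11). dp[11][11] = 7 confirms this is the maximum.

7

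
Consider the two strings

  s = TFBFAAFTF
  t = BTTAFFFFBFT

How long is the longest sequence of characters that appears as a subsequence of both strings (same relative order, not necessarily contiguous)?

Match T (s #1, t #3); then F (s #2, t #8); then B (s #3, t #9); then F (s #7, t #10); then T (s #8, t #11) — 5 characters in the same relative order in both, and the DP table's final entry dp[9][11] is also 5, so no common subsequence is longer.

5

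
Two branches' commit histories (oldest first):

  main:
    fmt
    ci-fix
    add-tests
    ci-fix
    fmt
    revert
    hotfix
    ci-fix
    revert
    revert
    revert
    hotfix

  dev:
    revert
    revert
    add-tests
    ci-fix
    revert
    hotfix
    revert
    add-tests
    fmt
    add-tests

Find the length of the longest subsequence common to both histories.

Match add-tests (main #3, dev #3), then ci-fix (main #4, dev #4), then revert (main #6, dev #5), then hotfix (main #7, dev #6), then revert (main #9, dev #7) — 5 commits in the same relative order in both. Since dp[12][10] = 5, nothing longer is possible.

5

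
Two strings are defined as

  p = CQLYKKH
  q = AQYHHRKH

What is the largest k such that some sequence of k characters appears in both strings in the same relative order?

One common subsequence of length 4: Q (p #2, q #2), then Y (p #4, q #3), then K (p #6, q #7), then H (p #7, q #8). The LCS DP gives dp[7][8] = 4, so this is optimal.

4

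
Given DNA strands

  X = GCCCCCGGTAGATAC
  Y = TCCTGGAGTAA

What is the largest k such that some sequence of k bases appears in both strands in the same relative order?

Taking C at X[2]=Y[2], C at X[3]=Y[3], G at X[7]=Y[5], G at X[8]=Y[6], A at X[10]=Y[7], G at X[11]=Y[8], A at X[12]=Y[10], A at X[14]=Y[11] gives a common subsequence of length 8. Since dp[15][11] = 8, nothing longer is possible.

8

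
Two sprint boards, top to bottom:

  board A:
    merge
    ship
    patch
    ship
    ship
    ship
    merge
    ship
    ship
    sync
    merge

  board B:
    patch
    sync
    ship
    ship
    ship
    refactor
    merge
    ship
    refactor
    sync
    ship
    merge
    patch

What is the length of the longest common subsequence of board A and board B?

One common subsequence of length 8: patch [3,1]; then ship [4,3]; then ship [5,4]; then ship [6,5]; then merge [7,7]; then ship [8,8]; then ship [9,11]; then merge [11,12]. Since dp[11][13] = 8, nothing longer is possible.

8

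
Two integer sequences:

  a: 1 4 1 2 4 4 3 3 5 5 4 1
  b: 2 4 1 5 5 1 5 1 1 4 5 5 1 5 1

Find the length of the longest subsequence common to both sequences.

6

Pick 1 [1,8]; then 1 [3,9]; then 4 [5,10]; then 5 [9,12]; then 5 [10,14]; then 1 [12,15]; all 6 values appear in both, in order. The LCS DP gives dp[12][15] = 6, so this is optimal.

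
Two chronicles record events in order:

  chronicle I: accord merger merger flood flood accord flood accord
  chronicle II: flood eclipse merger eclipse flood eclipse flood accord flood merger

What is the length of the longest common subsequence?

5

Match merger at chronicle I[2]=chronicle II[3], flood at chronicle I[4]=chronicle II[5], flood at chronicle I[5]=chronicle II[7], accord at chronicle I[6]=chronicle II[8], flood at chronicle I[7]=chronicle II[9] — 5 events in the same relative order in both, and the DP table's final entry dp[8][10] is also 5, so no common subsequence is longer.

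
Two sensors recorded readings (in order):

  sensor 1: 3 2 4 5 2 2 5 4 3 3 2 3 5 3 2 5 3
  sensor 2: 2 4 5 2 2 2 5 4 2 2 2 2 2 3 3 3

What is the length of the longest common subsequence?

11

Taking 2 [2,1], 4 [3,2], 5 [4,3], 2 [5,5], 2 [6,6], 5 [7,7], 4 [8,8], 2 [11,13], 3 [12,14], 3 [14,15], 3 [17,16] gives a common subsequence of length 11. dp[17][16] = 11 confirms this is the maximum.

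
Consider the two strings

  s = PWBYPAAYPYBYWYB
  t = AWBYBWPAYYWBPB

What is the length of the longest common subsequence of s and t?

9

Pick W (s #2, t #2) → B (s #3, t #3) → Y (s #4, t #4) → P (s #5, t #7) → A (s #7, t #8) → Y (s #8, t #9) → Y (s #10, t #10) → B (s #11, t #12) → B (s #15, t #14); all 9 characters appear in both, in order. The LCS DP gives dp[15][14] = 9, so this is optimal.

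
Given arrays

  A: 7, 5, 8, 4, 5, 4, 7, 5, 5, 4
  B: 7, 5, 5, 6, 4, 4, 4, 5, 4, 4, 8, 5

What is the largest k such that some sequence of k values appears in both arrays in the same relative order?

6

Let dp[i][j] be the LCS length of the first i values of A and the first j values of B. dp[i][j] = dp[i-1][j-1]+1 when the i-th and j-th values match, else max(dp[i-1][j], dp[i][j-1]).
    ·  7  5  5  6  4  4  4  5  4  4  8  5
 ·  0  0  0  0  0  0  0  0  0  0  0  0  0
 7  0  1  1  1  1  1  1  1  1  1  1  1  1
 5  0  1  2  2  2  2  2  2  2  2  2  2  2
 8  0  1  2  2  2  2  2  2  2  2  2  3  3
 4  0  1  2  2  2  3  3  3  3  3  3  3  3
 5  0  1  2  3  3  3  3  3  4  4  4  4  4
 4  0  1  2  3  3  4  4  4  4  5  5  5  5
 7  0  1  2  3  3  4  4  4  4  5  5  5  5
 5  0  1  2  3  3  4  4  4  5  5  5  5  6
 5  0  1  2  3  3  4  4  4  5  5  5  5  6
 4  0  1  2  3  3  4  5  5  5  6  6  6  6
dp[10][12] = 6. One LCS (by backtracking along matches): 7, 5, 4, 5, 4, 5.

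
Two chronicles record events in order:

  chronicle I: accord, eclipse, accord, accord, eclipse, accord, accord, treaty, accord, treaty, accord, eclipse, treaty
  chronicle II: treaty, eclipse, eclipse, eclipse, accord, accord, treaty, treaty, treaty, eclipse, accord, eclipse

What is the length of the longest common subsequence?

8

One common subsequence of length 8: eclipse at chronicle I[2]=chronicle II[3]; then eclipse at chronicle I[5]=chronicle II[4]; then accord at chronicle I[6]=chronicle II[5]; then accord at chronicle I[7]=chronicle II[6]; then treaty at chronicle I[8]=chronicle II[8]; then treaty at chronicle I[10]=chronicle II[9]; then accord at chronicle I[11]=chronicle II[11]; then eclipse at chronicle I[12]=chronicle II[12]. Since dp[13][12] = 8, nothing longer is possible.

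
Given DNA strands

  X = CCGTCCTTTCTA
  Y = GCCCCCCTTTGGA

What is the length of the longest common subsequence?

Taking C at X[1]=Y[4], then C at X[2]=Y[5], then C at X[5]=Y[6], then C at X[6]=Y[7], then T at X[7]=Y[8], then T at X[8]=Y[9], then T at X[9]=Y[10], then A at X[12]=Y[13] gives a common subsequence of length 8. Since dp[12][13] = 8, nothing longer is possible.

8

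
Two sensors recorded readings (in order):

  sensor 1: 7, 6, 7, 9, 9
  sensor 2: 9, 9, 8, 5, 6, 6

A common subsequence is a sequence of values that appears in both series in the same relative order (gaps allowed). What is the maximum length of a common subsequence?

2

Taking 9 at sensor 1[4]=sensor 2[1], then 9 at sensor 1[5]=sensor 2[2] gives a common subsequence of length 2, and the DP table's final entry dp[5][6] is also 2, so no common subsequence is longer.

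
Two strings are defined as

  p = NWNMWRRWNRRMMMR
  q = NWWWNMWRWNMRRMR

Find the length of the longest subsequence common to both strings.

12

One common subsequence of length 12: N (p #1, q #1), then W (p #2, q #4), then N (p #3, q #5), then M (p #4, q #6), then W (p #5, q #7), then R (p #7, q #8), then W (p #8, q #9), then N (p #9, q #10), then R (p #10, q #12), then R (p #11, q #13), then M (p #14, q #14), then R (p #15, q #15). dp[15][15] = 12 confirms this is the maximum.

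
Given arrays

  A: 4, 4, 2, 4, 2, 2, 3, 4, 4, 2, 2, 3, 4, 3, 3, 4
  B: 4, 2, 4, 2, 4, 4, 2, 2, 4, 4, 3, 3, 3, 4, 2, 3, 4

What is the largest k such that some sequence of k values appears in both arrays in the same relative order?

One common subsequence of length 12: 4 at A[1]=B[1] → 4 at A[2]=B[3] → 2 at A[3]=B[4] → 4 at A[4]=B[6] → 2 at A[5]=B[7] → 2 at A[6]=B[8] → 4 at A[8]=B[9] → 4 at A[9]=B[10] → 3 at A[12]=B[13] → 4 at A[13]=B[14] → 3 at A[15]=B[16] → 4 at A[16]=B[17], and the DP table's final entry dp[16][17] is also 12, so no common subsequence is longer.

12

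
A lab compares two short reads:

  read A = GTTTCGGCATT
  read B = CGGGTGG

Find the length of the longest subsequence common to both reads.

4

Pick G (read A #1, read B #4) → T (read A #4, read B #5) → G (read A #6, read B #6) → G (read A #7, read B #7); all 4 bases appear in both, in order, and the DP table's final entry dp[11][7] is also 4, so no common subsequence is longer.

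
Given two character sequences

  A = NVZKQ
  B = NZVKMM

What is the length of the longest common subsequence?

3

Taking N (A #1, B #1), then V (A #2, B #3), then K (A #4, B #4) gives a common subsequence of length 3. dp[5][6] = 3 confirms this is the maximum.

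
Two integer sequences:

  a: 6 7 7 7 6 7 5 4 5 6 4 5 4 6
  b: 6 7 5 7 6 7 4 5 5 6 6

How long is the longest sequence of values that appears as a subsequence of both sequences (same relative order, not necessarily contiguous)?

Match 6 [1,1]; then 7 [2,2]; then 7 [4,4]; then 6 [5,5]; then 7 [6,6]; then 5 [7,8]; then 5 [9,9]; then 6 [10,10]; then 6 [14,11] — 9 values in the same relative order in both. The LCS DP gives dp[14][11] = 9, so this is optimal.

9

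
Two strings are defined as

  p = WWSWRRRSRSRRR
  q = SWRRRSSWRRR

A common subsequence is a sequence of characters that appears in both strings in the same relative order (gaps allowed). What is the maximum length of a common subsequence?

Let dp[i][j] be the LCS length of the first i characters of p and the first j characters of q. dp[i][j] = dp[i-1][j-1]+1 when the i-th and j-th characters match, else max(dp[i-1][j], dp[i][j-1]).
    ·  S  W  R  R  R  S  S  W  R  R  R
 ·  0  0  0  0  0  0  0  0  0  0  0  0
 W  0  0  1  1  1  1  1  1  1  1  1  1
 W  0  0  1  1  1  1  1  1  2  2  2  2
 S  0  1  1  1  1  1  2  2  2  2  2  2
 W  0  1  2  2  2  2  2  2  3  3  3  3
 R  0  1  2  3  3  3  3  3  3  4  4  4
 R  0  1  2  3  4  4  4  4  4  4  5  5
 R  0  1  2  3  4  5  5  5  5  5  5  6
 S  0  1  2  3  4  5  6  6  6  6  6  6
 R  0  1  2  3  4  5  6  6  6  7  7  7
 S  0  1  2  3  4  5  6  7  7  7  7  7
 R  0  1  2  3  4  5  6  7  7  8  8  8
 R  0  1  2  3  4  5  6  7  7  8  9  9
 R  0  1  2  3  4  5  6  7  7  8  9 10
dp[13][11] = 10. One LCS (by backtracking along matches): SWRRRSSRRR.

10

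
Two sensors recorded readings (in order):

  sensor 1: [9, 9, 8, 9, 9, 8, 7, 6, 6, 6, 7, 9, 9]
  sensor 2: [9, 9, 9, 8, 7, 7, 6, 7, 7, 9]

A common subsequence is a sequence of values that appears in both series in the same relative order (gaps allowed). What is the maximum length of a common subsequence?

Let dp[i][j] be the LCS length of the first i values of sensor 1 and the first j values of sensor 2. dp[i][j] = dp[i-1][j-1]+1 when the i-th and j-th values match, else max(dp[i-1][j], dp[i][j-1]).
    ·  9  9  9  8  7  7  6  7  7  9
 ·  0  0  0  0  0  0  0  0  0  0  0
 9  0  1  1  1  1  1  1  1  1  1  1
 9  0  1  2  2  2  2  2  2  2  2  2
 8  0  1  2  2  3  3  3  3  3  3  3
 9  0  1  2  3  3  3  3  3  3  3  4
 9  0  1  2  3  3  3  3  3  3  3  4
 8  0  1  2  3  4  4  4  4  4  4  4
 7  0  1  2  3  4  5  5  5  5  5  5
 6  0  1  2  3  4  5  5  6  6  6  6
 6  0  1  2  3  4  5  5  6  6  6  6
 6  0  1  2  3  4  5  5  6  6  6  6
 7  0  1  2  3  4  5  6  6  7  7  7
 9  0  1  2  3  4  5  6  6  7  7  8
 9  0  1  2  3  4  5  6  6  7  7  8
dp[13][10] = 8. One LCS (by backtracking along matches): 9, 9, 9, 8, 7, 6, 7, 9.

8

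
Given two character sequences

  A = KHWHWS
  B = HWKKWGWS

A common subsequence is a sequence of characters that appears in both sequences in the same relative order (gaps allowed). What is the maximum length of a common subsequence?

Let dp[i][j] be the LCS length of the first i characters of A and the first j characters of B. dp[i][j] = dp[i-1][j-1]+1 when the i-th and j-th characters match, else max(dp[i-1][j], dp[i][j-1]).
    ·  H  W  K  K  W  G  W  S
 ·  0  0  0  0  0  0  0  0  0
 K  0  0  0  1  1  1  1  1  1
 H  0  1  1  1  1  1  1  1  1
 W  0  1  2  2  2  2  2  2  2
 H  0  1  2  2  2  2  2  2  2
 W  0  1  2  2  2  3  3  3  3
 S  0  1  2  2  2  3  3  3  4
dp[6][8] = 4. One LCS (by backtracking along matches): KWWS.

4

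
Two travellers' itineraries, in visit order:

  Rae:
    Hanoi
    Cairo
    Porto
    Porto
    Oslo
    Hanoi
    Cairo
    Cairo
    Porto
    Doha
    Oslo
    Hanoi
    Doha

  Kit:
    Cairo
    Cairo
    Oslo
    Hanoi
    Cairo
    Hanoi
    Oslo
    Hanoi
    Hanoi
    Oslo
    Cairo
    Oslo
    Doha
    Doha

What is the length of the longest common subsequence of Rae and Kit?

Taking Hanoi at Rae[1]=Kit[4]; then Cairo at Rae[2]=Kit[5]; then Oslo at Rae[5]=Kit[7]; then Hanoi at Rae[6]=Kit[9]; then Cairo at Rae[7]=Kit[11]; then Doha at Rae[10]=Kit[13]; then Doha at Rae[13]=Kit[14] gives a common subsequence of length 7. The LCS DP gives dp[13][14] = 7, so this is optimal.

7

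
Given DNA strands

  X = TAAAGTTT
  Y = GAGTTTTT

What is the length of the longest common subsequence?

5

Let dp[i][j] be the LCS length of the first i bases of X and the first j bases of Y. dp[i][j] = dp[i-1][j-1]+1 when the i-th and j-th bases match, else max(dp[i-1][j], dp[i][j-1]).
    ·  G  A  G  T  T  T  T  T
 ·  0  0  0  0  0  0  0  0  0
 T  0  0  0  0  1  1  1  1  1
 A  0  0  1  1  1  1  1  1  1
 A  0  0  1  1  1  1  1  1  1
 A  0  0  1  1  1  1  1  1  1
 G  0  1  1  2  2  2  2  2  2
 T  0  1  1  2  3  3  3  3  3
 T  0  1  1  2  3  4  4  4  4
 T  0  1  1  2  3  4  5  5  5
dp[8][8] = 5. One LCS (by backtracking along matches): AGTTT.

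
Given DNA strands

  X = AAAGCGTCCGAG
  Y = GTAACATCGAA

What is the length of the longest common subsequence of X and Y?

7

Match A [1,3] → A [2,4] → A [3,6] → T [7,7] → C [9,8] → G [10,9] → A [11,11] — 7 bases in the same relative order in both. dp[12][11] = 7 confirms this is the maximum.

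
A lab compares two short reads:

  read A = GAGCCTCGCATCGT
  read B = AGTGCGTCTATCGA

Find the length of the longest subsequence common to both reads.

10

Match A [2,1], G [3,2], T [6,3], C [7,5], G [8,6], C [9,8], A [10,10], T [11,11], C [12,12], G [13,13] — 10 bases in the same relative order in both, and the DP table's final entry dp[14][14] is also 10, so no common subsequence is longer.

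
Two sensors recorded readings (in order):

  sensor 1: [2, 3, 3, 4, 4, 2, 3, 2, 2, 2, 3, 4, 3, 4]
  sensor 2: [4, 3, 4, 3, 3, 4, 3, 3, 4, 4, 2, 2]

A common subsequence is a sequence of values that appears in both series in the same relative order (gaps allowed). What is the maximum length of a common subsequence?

7

Taking 3 [2,4], 3 [3,5], 4 [5,6], 3 [7,7], 3 [11,8], 4 [12,9], 4 [14,10] gives a common subsequence of length 7. The LCS DP gives dp[14][12] = 7, so this is optimal.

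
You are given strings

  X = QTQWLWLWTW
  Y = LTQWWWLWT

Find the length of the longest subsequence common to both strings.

Let dp[i][j] be the LCS length of the first i characters of X and the first j characters of Y. dp[i][j] = dp[i-1][j-1]+1 when the i-th and j-th characters match, else max(dp[i-1][j], dp[i][j-1]).
    ·  L  T  Q  W  W  W  L  W  T
 ·  0  0  0  0  0  0  0  0  0  0
 Q  0  0  0  1  1  1  1  1  1  1
 T  0  0  1  1  1  1  1  1  1  2
 Q  0  0  1  2  2  2  2  2  2  2
 W  0  0  1  2  3  3  3  3  3  3
 L  0  1  1  2  3  3  3  4  4  4
 W  0  1  1  2  3  4  4  4  5  5
 L  0  1  1  2  3  4  4  5  5  5
 W  0  1  1  2  3  4  5  5  6  6
 T  0  1  2  2  3  4  5  5  6  7
 W  0  1  2  2  3  4  5  5  6  7
dp[10][9] = 7. One LCS (by backtracking along matches): TQWWLWT.

7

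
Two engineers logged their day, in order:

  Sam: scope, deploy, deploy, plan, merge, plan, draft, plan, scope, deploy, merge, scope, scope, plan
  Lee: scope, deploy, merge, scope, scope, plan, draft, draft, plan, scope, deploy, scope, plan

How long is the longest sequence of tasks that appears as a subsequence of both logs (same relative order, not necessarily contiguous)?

10

Pick scope at Sam[1]=Lee[1]; then deploy at Sam[3]=Lee[2]; then merge at Sam[5]=Lee[3]; then plan at Sam[6]=Lee[6]; then draft at Sam[7]=Lee[8]; then plan at Sam[8]=Lee[9]; then scope at Sam[9]=Lee[10]; then deploy at Sam[10]=Lee[11]; then scope at Sam[13]=Lee[12]; then plan at Sam[14]=Lee[13]; all 10 tasks appear in both, in order. dp[14][13] = 10 confirms this is the maximum.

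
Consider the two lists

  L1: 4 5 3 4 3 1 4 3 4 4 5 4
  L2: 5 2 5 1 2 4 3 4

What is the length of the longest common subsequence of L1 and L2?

Let dp[i][j] be the LCS length of the first i values of L1 and the first j values of L2. dp[i][j] = dp[i-1][j-1]+1 when the i-th and j-th values match, else max(dp[i-1][j], dp[i][j-1]).
    ·  5  2  5  1  2  4  3  4
 ·  0  0  0  0  0  0  0  0  0
 4  0  0  0  0  0  0  1  1  1
 5  0  1  1  1  1  1  1  1  1
 3  0  1  1  1  1  1  1  2  2
 4  0  1  1  1  1  1  2  2  3
 3  0  1  1  1  1  1  2  3  3
 1  0  1  1  1  2  2  2  3  3
 4  0  1  1  1  2  2  3  3  4
 3  0  1  1  1  2  2  3  4  4
 4  0  1  1  1  2  2  3  4  5
 4  0  1  1  1  2  2  3  4  5
 5  0  1  1  2  2  2  3  4  5
 4  0  1  1  2  2  2  3  4  5
dp[12][8] = 5. One LCS (by backtracking along matches): 5, 1, 4, 3, 4.

5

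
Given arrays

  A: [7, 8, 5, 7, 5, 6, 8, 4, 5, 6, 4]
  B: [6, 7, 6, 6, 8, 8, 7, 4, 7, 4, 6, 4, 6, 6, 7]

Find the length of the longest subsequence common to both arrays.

6

One common subsequence of length 6: 7 [1,2]; then 8 [2,6]; then 7 [4,9]; then 6 [6,11]; then 4 [8,12]; then 6 [10,14], and the DP table's final entry dp[11][15] is also 6, so no common subsequence is longer.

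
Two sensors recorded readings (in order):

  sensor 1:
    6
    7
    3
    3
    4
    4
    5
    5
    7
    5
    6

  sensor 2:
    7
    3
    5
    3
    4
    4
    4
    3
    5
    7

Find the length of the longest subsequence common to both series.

Pick 7 at sensor 1[2]=sensor 2[1], 3 at sensor 1[3]=sensor 2[2], 3 at sensor 1[4]=sensor 2[4], 4 at sensor 1[5]=sensor 2[6], 4 at sensor 1[6]=sensor 2[7], 5 at sensor 1[8]=sensor 2[9], 7 at sensor 1[9]=sensor 2[10]; all 7 values appear in both, in order. dp[11][10] = 7 confirms this is the maximum.

7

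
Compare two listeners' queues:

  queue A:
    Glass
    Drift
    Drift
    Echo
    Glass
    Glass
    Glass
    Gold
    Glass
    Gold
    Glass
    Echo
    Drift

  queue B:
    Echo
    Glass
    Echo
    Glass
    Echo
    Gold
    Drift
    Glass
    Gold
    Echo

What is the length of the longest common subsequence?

7

Pick Glass [1,2], then Echo [4,3], then Glass [5,4], then Gold [8,6], then Glass [9,8], then Gold [10,9], then Echo [12,10]; all 7 songs appear in both, in order. Since dp[13][10] = 7, nothing longer is possible.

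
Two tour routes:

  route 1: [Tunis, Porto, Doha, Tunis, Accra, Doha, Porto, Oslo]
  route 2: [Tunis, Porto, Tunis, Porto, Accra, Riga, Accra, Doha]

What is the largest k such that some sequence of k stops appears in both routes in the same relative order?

One common subsequence of length 5: Tunis at route 1[1]=route 2[1], then Porto at route 1[2]=route 2[2], then Tunis at route 1[4]=route 2[3], then Accra at route 1[5]=route 2[7], then Doha at route 1[6]=route 2[8]. The LCS DP gives dp[8][8] = 5, so this is optimal.

5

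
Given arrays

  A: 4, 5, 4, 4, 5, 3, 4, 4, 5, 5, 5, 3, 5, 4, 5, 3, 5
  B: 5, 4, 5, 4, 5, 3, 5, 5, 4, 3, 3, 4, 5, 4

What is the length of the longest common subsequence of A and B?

One common subsequence of length 10: 4 at A[1]=B[2] → 5 at A[2]=B[3] → 4 at A[4]=B[4] → 5 at A[5]=B[5] → 3 at A[6]=B[6] → 5 at A[9]=B[7] → 5 at A[10]=B[8] → 3 at A[12]=B[11] → 5 at A[13]=B[13] → 4 at A[14]=B[14], and the DP table's final entry dp[17][14] is also 10, so no common subsequence is longer.

10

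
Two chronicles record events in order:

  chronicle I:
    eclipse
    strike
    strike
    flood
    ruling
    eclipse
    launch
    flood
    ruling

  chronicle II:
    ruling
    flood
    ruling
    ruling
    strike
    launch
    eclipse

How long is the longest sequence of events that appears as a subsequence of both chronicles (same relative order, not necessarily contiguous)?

Taking flood (chronicle I #4, chronicle II #2), ruling (chronicle I #5, chronicle II #4), eclipse (chronicle I #6, chronicle II #7) gives a common subsequence of length 3. The LCS DP gives dp[9][7] = 3, so this is optimal.

3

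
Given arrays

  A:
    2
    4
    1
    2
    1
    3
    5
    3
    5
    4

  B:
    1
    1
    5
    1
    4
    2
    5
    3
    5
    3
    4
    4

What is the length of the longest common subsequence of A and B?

6

Let dp[i][j] be the LCS length of the first i values of A and the first j values of B. dp[i][j] = dp[i-1][j-1]+1 when the i-th and j-th values match, else max(dp[i-1][j], dp[i][j-1]).
    ·  1  1  5  1  4  2  5  3  5  3  4  4
 ·  0  0  0  0  0  0  0  0  0  0  0  0  0
 2  0  0  0  0  0  0  1  1  1  1  1  1  1
 4  0  0  0  0  0  1  1  1  1  1  1  2  2
 1  0  1  1  1  1  1  1  1  1  1  1  2  2
 2  0  1  1  1  1  1  2  2  2  2  2  2  2
 1  0  1  2  2  2  2  2  2  2  2  2  2  2
 3  0  1  2  2  2  2  2  2  3  3  3  3  3
 5  0  1  2  3  3  3  3  3  3  4  4  4  4
 3  0  1  2  3  3  3  3  3  4  4  5  5  5
 5  0  1  2  3  3  3  3  4  4  5  5  5  5
 4  0  1  2  3  3  4  4  4  4  5  5  6  6
dp[10][12] = 6. One LCS (by backtracking along matches): 4, 2, 3, 5, 3, 4.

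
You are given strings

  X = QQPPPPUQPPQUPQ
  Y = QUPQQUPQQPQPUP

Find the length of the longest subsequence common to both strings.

Taking Q [1,4]; then Q [2,5]; then P [3,7]; then P [6,10]; then Q [8,11]; then P [10,12]; then U [12,13]; then P [13,14] gives a common subsequence of length 8. The LCS DP gives dp[14][14] = 8, so this is optimal.

8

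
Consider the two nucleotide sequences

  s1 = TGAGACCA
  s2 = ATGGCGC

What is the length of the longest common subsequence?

5

Taking T (s1 #1, s2 #2) → G (s1 #2, s2 #3) → G (s1 #4, s2 #4) → C (s1 #6, s2 #5) → C (s1 #7, s2 #7) gives a common subsequence of length 5. Since dp[8][7] = 5, nothing longer is possible.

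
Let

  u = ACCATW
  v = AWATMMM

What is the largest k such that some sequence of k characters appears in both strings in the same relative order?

One common subsequence of length 3: A [1,1]; then A [4,3]; then T [5,4], and the DP table's final entry dp[6][7] is also 3, so no common subsequence is longer.

3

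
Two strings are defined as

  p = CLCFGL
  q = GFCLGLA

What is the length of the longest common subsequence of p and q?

4

Taking C [1,3], then L [2,4], then G [5,5], then L [6,6] gives a common subsequence of length 4. Since dp[6][7] = 4, nothing longer is possible.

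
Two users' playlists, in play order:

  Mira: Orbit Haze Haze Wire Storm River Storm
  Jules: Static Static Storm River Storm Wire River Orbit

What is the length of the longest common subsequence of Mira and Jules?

Pick Storm at Mira[5]=Jules[3], then River at Mira[6]=Jules[4], then Storm at Mira[7]=Jules[5]; all 3 songs appear in both, in order. The LCS DP gives dp[7][8] = 3, so this is optimal.

3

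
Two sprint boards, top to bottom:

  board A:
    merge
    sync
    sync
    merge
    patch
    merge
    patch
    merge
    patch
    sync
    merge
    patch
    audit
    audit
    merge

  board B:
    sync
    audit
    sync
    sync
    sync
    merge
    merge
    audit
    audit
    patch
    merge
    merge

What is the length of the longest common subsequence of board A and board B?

7

One common subsequence of length 7: sync at board A[2]=board B[4], sync at board A[3]=board B[5], merge at board A[4]=board B[6], merge at board A[6]=board B[7], patch at board A[9]=board B[10], merge at board A[11]=board B[11], merge at board A[15]=board B[12]. Since dp[15][12] = 7, nothing longer is possible.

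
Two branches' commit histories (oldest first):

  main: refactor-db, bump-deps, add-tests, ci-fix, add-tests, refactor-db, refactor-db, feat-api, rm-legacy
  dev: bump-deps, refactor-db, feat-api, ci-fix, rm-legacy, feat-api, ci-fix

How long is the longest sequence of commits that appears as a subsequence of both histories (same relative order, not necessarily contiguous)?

4

Match bump-deps [2,1], then refactor-db [7,2], then feat-api [8,3], then rm-legacy [9,5] — 4 commits in the same relative order in both. The LCS DP gives dp[9][7] = 4, so this is optimal.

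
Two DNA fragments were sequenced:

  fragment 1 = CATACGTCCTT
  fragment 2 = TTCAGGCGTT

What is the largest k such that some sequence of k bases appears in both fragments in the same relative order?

6

Taking C [1,3]; then A [2,4]; then C [5,7]; then G [6,8]; then T [10,9]; then T [11,10] gives a common subsequence of length 6. The LCS DP gives dp[11][10] = 6, so this is optimal.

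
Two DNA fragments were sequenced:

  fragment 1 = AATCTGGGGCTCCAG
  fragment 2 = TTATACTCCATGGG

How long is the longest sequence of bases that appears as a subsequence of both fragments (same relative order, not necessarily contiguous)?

8

One common subsequence of length 8: A (fragment 1 #1, fragment 2 #3); then A (fragment 1 #2, fragment 2 #5); then T (fragment 1 #3, fragment 2 #7); then C (fragment 1 #4, fragment 2 #9); then T (fragment 1 #5, fragment 2 #11); then G (fragment 1 #8, fragment 2 #12); then G (fragment 1 #9, fragment 2 #13); then G (fragment 1 #15, fragment 2 #14). Since dp[15][14] = 8, nothing longer is possible.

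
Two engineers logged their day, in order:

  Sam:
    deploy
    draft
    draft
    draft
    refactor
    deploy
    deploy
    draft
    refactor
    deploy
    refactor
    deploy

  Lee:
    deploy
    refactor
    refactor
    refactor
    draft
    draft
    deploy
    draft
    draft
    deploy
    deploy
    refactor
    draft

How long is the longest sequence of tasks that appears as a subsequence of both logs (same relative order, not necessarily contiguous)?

Taking deploy (Sam #1, Lee #1); then draft (Sam #2, Lee #6); then draft (Sam #3, Lee #8); then draft (Sam #4, Lee #9); then deploy (Sam #6, Lee #10); then deploy (Sam #7, Lee #11); then draft (Sam #8, Lee #13) gives a common subsequence of length 7. The LCS DP gives dp[12][13] = 7, so this is optimal.

7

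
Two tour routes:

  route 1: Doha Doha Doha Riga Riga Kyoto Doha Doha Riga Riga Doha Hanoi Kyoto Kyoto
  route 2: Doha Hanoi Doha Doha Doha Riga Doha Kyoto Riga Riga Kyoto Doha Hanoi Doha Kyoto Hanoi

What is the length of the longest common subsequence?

Taking Doha (route 1 #1, route 2 #3); then Doha (route 1 #2, route 2 #4); then Doha (route 1 #3, route 2 #5); then Riga (route 1 #4, route 2 #6); then Kyoto (route 1 #6, route 2 #8); then Riga (route 1 #9, route 2 #9); then Riga (route 1 #10, route 2 #10); then Doha (route 1 #11, route 2 #12); then Hanoi (route 1 #12, route 2 #13); then Kyoto (route 1 #13, route 2 #15) gives a common subsequence of length 10. dp[14][16] = 10 confirms this is the maximum.

10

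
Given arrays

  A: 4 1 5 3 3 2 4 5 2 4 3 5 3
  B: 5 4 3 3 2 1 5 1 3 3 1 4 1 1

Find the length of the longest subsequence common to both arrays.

7

Taking 4 at A[1]=B[2] → 3 at A[4]=B[3] → 3 at A[5]=B[4] → 2 at A[6]=B[5] → 5 at A[8]=B[7] → 3 at A[11]=B[9] → 3 at A[13]=B[10] gives a common subsequence of length 7, and the DP table's final entry dp[13][14] is also 7, so no common subsequence is longer.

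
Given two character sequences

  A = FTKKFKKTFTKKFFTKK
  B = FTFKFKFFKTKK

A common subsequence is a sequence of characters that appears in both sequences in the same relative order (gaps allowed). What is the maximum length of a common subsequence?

11

One common subsequence of length 11: F at A[1]=B[1], then T at A[2]=B[2], then F at A[5]=B[3], then K at A[7]=B[4], then F at A[9]=B[5], then K at A[12]=B[6], then F at A[13]=B[7], then F at A[14]=B[8], then T at A[15]=B[10], then K at A[16]=B[11], then K at A[17]=B[12]. dp[17][12] = 11 confirms this is the maximum.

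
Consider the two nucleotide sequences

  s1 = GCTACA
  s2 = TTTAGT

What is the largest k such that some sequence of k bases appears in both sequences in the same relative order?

Let dp[i][j] be the LCS length of the first i bases of s1 and the first j bases of s2. dp[i][j] = dp[i-1][j-1]+1 when the i-th and j-th bases match, else max(dp[i-1][j], dp[i][j-1]).
    ·  T  T  T  A  G  T
 ·  0  0  0  0  0  0  0
 G  0  0  0  0  0  1  1
 C  0  0  0  0  0  1  1
 T  0  1  1  1  1  1  2
 A  0  1  1  1  2  2  2
 C  0  1  1  1  2  2  2
 A  0  1  1  1  2  2  2
dp[6][6] = 2. One LCS (by backtracking along matches): GT.

2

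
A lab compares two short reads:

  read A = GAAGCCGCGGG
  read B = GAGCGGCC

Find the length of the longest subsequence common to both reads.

6

Match G (read A #1, read B #1), then A (read A #3, read B #2), then G (read A #4, read B #3), then C (read A #5, read B #4), then C (read A #6, read B #7), then C (read A #8, read B #8) — 6 bases in the same relative order in both. The LCS DP gives dp[11][8] = 6, so this is optimal.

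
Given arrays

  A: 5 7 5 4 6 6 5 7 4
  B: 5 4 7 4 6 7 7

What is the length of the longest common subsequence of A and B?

5

Pick 5 [1,1], then 7 [2,3], then 4 [4,4], then 6 [5,5], then 7 [8,7]; all 5 values appear in both, in order. Since dp[9][7] = 5, nothing longer is possible.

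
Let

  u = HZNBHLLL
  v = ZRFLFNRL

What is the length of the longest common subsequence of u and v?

3

Match Z [2,1], N [3,6], L [8,8] — 3 characters in the same relative order in both. The LCS DP gives dp[8][8] = 3, so this is optimal.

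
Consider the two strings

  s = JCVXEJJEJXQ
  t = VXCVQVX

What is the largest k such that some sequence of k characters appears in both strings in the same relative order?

3

Taking C (s #2, t #3), then V (s #3, t #6), then X (s #10, t #7) gives a common subsequence of length 3. The LCS DP gives dp[11][7] = 3, so this is optimal.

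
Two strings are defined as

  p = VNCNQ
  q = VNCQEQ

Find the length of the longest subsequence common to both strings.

One common subsequence of length 4: V (p #1, q #1) → N (p #2, q #2) → C (p #3, q #3) → Q (p #5, q #6). Since dp[5][6] = 4, nothing longer is possible.

4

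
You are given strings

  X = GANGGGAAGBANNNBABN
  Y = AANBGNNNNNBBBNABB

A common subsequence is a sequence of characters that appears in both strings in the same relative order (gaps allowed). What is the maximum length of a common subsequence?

9

Taking A (X #2, Y #2) → N (X #3, Y #3) → G (X #4, Y #5) → N (X #12, Y #8) → N (X #13, Y #9) → N (X #14, Y #10) → B (X #15, Y #13) → A (X #16, Y #15) → B (X #17, Y #17) gives a common subsequence of length 9, and the DP table's final entry dp[18][17] is also 9, so no common subsequence is longer.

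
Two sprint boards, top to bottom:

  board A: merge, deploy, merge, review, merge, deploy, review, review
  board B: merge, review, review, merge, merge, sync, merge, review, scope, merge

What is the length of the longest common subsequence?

4

Match merge (board A #1, board B #5), merge (board A #3, board B #7), review (board A #4, board B #8), merge (board A #5, board B #10) — 4 tasks in the same relative order in both. dp[8][10] = 4 confirms this is the maximum.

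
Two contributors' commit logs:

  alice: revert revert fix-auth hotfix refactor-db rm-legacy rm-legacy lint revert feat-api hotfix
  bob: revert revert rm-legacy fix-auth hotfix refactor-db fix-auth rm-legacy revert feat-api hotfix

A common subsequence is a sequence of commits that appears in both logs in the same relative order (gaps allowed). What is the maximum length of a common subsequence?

9

One common subsequence of length 9: revert at alice[1]=bob[1], then revert at alice[2]=bob[2], then fix-auth at alice[3]=bob[4], then hotfix at alice[4]=bob[5], then refactor-db at alice[5]=bob[6], then rm-legacy at alice[7]=bob[8], then revert at alice[9]=bob[9], then feat-api at alice[10]=bob[10], then hotfix at alice[11]=bob[11]. The LCS DP gives dp[11][11] = 9, so this is optimal.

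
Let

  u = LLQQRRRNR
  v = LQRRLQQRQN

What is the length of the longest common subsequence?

6

Match L (u #1, v #1), then L (u #2, v #5), then Q (u #3, v #6), then Q (u #4, v #7), then R (u #5, v #8), then N (u #8, v #10) — 6 characters in the same relative order in both. dp[9][10] = 6 confirms this is the maximum.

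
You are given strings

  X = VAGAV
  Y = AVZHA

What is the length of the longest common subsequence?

Taking V (X #1, Y #2); then A (X #4, Y #5) gives a common subsequence of length 2. Since dp[5][5] = 2, nothing longer is possible.

2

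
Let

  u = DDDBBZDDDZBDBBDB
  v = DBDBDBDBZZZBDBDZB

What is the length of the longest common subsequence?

12

Pick D at u[1]=v[1], then D at u[2]=v[3], then D at u[3]=v[5], then B at u[4]=v[6], then B at u[5]=v[8], then Z at u[6]=v[10], then Z at u[10]=v[11], then B at u[11]=v[12], then D at u[12]=v[13], then B at u[14]=v[14], then D at u[15]=v[15], then B at u[16]=v[17]; all 12 characters appear in both, in order. dp[16][17] = 12 confirms this is the maximum.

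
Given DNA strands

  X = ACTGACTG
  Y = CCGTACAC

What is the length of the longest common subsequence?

4

Taking A at X[1]=Y[5]; then C at X[2]=Y[6]; then A at X[5]=Y[7]; then C at X[6]=Y[8] gives a common subsequence of length 4, and the DP table's final entry dp[8][8] is also 4, so no common subsequence is longer.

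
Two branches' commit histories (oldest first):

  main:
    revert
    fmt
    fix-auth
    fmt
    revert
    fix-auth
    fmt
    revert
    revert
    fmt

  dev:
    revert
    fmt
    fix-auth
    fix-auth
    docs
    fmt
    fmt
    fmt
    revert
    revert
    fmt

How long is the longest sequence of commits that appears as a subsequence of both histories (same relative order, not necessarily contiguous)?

Pick revert at main[1]=dev[1], then fmt at main[2]=dev[2], then fix-auth at main[3]=dev[4], then fmt at main[4]=dev[7], then fmt at main[7]=dev[8], then revert at main[8]=dev[9], then revert at main[9]=dev[10], then fmt at main[10]=dev[11]; all 8 commits appear in both, in order. The LCS DP gives dp[10][11] = 8, so this is optimal.

8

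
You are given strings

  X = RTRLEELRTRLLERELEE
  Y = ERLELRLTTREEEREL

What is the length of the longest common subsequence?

One common subsequence of length 11: R at X[3]=Y[2] → L at X[4]=Y[3] → E at X[6]=Y[4] → L at X[7]=Y[5] → R at X[8]=Y[6] → T at X[9]=Y[9] → R at X[10]=Y[10] → E at X[13]=Y[13] → R at X[14]=Y[14] → E at X[15]=Y[15] → L at X[16]=Y[16]. The LCS DP gives dp[18][16] = 11, so this is optimal.

11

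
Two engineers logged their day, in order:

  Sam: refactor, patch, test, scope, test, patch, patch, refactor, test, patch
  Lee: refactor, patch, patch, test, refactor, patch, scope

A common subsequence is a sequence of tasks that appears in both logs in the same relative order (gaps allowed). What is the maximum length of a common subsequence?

One common subsequence of length 5: refactor (Sam #1, Lee #1); then patch (Sam #2, Lee #3); then test (Sam #5, Lee #4); then refactor (Sam #8, Lee #5); then patch (Sam #10, Lee #6). Since dp[10][7] = 5, nothing longer is possible.

5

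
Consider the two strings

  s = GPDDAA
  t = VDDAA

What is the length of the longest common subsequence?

4

One common subsequence of length 4: D at s[3]=t[2]; then D at s[4]=t[3]; then A at s[5]=t[4]; then A at s[6]=t[5]. Since dp[6][5] = 4, nothing longer is possible.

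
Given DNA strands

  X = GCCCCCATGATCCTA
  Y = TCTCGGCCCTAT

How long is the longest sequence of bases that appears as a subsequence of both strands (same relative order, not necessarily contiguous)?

Match C (X #2, Y #2) → C (X #3, Y #4) → C (X #4, Y #7) → C (X #5, Y #8) → C (X #6, Y #9) → T (X #8, Y #10) → A (X #10, Y #11) → T (X #14, Y #12) — 8 bases in the same relative order in both, and the DP table's final entry dp[15][12] is also 8, so no common subsequence is longer.

8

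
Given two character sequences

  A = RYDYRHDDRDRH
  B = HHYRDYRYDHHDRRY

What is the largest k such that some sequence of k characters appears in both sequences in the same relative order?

Pick R [1,4] → D [3,5] → Y [4,6] → R [5,7] → H [6,11] → D [8,12] → R [9,13] → R [11,14]; all 8 characters appear in both, in order, and the DP table's final entry dp[12][15] is also 8, so no common subsequence is longer.

8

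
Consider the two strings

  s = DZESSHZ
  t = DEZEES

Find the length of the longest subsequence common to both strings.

Let dp[i][j] be the LCS length of the first i characters of s and the first j characters of t. dp[i][j] = dp[i-1][j-1]+1 when the i-th and j-th characters match, else max(dp[i-1][j], dp[i][j-1]).
    ·  D  E  Z  E  E  S
 ·  0  0  0  0  0  0  0
 D  0  1  1  1  1  1  1
 Z  0  1  1  2  2  2  2
 E  0  1  2  2  3  3  3
 S  0  1  2  2  3  3  4
 S  0  1  2  2  3  3  4
 H  0  1  2  2  3  3  4
 Z  0  1  2  3  3  3  4
dp[7][6] = 4. One LCS (by backtracking along matches): DZES.

4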